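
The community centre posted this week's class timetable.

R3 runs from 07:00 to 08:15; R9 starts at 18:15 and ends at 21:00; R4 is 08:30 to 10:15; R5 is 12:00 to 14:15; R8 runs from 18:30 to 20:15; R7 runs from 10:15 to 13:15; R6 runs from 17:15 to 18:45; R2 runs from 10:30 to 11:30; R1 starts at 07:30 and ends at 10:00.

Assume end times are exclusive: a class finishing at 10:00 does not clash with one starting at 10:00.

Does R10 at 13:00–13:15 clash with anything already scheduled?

Yes — it overlaps R5, R7

R3: ends 08:15 at or before R10 starts 13:00 → clear.
R1: ends 10:00 at or before R10 starts 13:00 → clear.
R4: ends 10:15 at or before R10 starts 13:00 → clear.
R7: starts 10:15 before R10 ends 13:15, and ends 13:15 after R10 starts 13:00 → overlap.
R2: ends 11:30 at or before R10 starts 13:00 → clear.
R5: starts 12:00 before R10 ends 13:15, and ends 14:15 after R10 starts 13:00 → overlap.
R6: starts 17:15 at or after R10 ends 13:15 → clear.
R9: starts 18:15 at or after R10 ends 13:15 → clear.
R8: starts 18:30 at or after R10 ends 13:15 → clear.
R10 overlaps R5, R7.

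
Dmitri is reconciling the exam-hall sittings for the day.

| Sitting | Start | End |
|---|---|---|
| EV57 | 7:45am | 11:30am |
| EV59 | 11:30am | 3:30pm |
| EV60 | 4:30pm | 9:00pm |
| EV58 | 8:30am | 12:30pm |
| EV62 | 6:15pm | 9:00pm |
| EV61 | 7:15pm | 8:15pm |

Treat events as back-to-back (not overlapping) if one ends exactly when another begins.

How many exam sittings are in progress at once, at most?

3

Sort all start/end points and keep a running count:
7:45am start EV57 → 1
8:30am start EV58 → 2
11:30am end EV57 → 1
11:30am start EV59 → 2
12:30pm end EV58 → 1
3:30pm end EV59 → 0
4:30pm start EV60 → 1
6:15pm start EV62 → 2
7:15pm start EV61 → 3
8:15pm end EV61 → 2
9:00pm end EV60 → 1
9:00pm end EV62 → 0
Peak is 3, at 7:15pm (EV60, EV61, EV62).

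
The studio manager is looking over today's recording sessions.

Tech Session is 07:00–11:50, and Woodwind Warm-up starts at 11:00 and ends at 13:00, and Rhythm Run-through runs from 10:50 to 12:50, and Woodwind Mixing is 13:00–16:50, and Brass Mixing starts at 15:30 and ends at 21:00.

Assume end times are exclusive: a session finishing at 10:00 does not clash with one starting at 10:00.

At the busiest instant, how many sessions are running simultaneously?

Walk through starts and ends in time order (an end at T is processed before a start at T):
07:00 start Tech Session → 1
10:50 start Rhythm Run-through → 2
11:00 start Woodwind Warm-up → 3
11:50 end Tech Session → 2
12:50 end Rhythm Run-through → 1
13:00 end Woodwind Warm-up → 0
13:00 start Woodwind Mixing → 1
15:30 start Brass Mixing → 2
16:50 end Woodwind Mixing → 1
21:00 end Brass Mixing → 0
Peak is 3, at 11:00 (Rhythm Run-through, Tech Session, Woodwind Warm-up).

3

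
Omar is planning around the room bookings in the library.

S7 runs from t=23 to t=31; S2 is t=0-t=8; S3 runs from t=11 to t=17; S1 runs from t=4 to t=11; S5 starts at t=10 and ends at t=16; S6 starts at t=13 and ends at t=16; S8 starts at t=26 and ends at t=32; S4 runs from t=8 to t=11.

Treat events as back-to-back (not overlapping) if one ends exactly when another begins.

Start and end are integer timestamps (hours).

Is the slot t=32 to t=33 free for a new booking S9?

Yes — the slot is free

S2: ends t=8 at or before S9 starts t=32 → clear.
S1: ends t=11 at or before S9 starts t=32 → clear.
S4: ends t=11 at or before S9 starts t=32 → clear.
S5: ends t=16 at or before S9 starts t=32 → clear.
S3: ends t=17 at or before S9 starts t=32 → clear.
S6: ends t=16 at or before S9 starts t=32 → clear.
S7: ends t=31 at or before S9 starts t=32 → clear.
S8: ends t=32 at or before S9 starts t=32 → clear.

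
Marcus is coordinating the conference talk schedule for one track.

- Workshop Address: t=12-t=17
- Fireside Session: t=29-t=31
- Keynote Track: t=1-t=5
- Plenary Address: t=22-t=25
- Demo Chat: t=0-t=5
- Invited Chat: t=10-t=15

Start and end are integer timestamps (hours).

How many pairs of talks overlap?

2

Sorted by start: Demo Chat, Keynote Track, Invited Chat, Workshop Address, Plenary Address, Fireside Session.
Keynote Track starts before Demo Chat ends → Demo Chat and Keynote Track overlap.
Invited Chat starts after Demo Chat ends, so Demo Chat has no further overlaps.
Invited Chat starts after Keynote Track ends, so Keynote Track has no further overlaps.
Workshop Address starts before Invited Chat ends → Invited Chat and Workshop Address overlap.
Plenary Address starts after Invited Chat ends, so Invited Chat has no further overlaps.
Plenary Address starts after Workshop Address ends, so Workshop Address has no further overlaps.
Fireside Session starts after Plenary Address ends.
Overlapping pairs: Demo Chat & Keynote Track, Invited Chat & Workshop Address — 2 in total.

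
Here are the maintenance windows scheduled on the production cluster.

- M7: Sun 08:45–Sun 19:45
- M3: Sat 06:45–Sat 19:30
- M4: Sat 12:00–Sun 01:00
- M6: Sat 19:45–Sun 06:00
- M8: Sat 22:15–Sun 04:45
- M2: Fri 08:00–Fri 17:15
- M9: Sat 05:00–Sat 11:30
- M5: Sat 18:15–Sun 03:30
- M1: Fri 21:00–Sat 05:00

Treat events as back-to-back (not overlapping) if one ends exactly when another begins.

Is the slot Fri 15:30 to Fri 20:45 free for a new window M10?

M2: starts Fri 08:00 before M10 ends Fri 20:45, and ends Fri 17:15 after M10 starts Fri 15:30 → overlap.
M1: starts Fri 21:00 at or after M10 ends Fri 20:45 → clear.
M9: starts Sat 05:00 at or after M10 ends Fri 20:45 → clear.
M3: starts Sat 06:45 at or after M10 ends Fri 20:45 → clear.
M4: starts Sat 12:00 at or after M10 ends Fri 20:45 → clear.
M5: starts Sat 18:15 at or after M10 ends Fri 20:45 → clear.
M6: starts Sat 19:45 at or after M10 ends Fri 20:45 → clear.
M8: starts Sat 22:15 at or after M10 ends Fri 20:45 → clear.
M7: starts Sun 08:45 at or after M10 ends Fri 20:45 → clear.
M10 overlaps M2.

No — it overlaps M2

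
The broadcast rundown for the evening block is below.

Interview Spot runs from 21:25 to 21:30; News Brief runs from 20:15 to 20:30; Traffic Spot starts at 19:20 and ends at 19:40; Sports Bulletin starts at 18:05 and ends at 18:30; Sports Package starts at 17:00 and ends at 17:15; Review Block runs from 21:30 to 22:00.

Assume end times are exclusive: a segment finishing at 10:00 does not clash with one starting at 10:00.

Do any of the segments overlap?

No

Sorted by start: Sports Package, Sports Bulletin, Traffic Spot, News Brief, Interview Spot, Review Block.
Sports Bulletin starts after Sports Package ends, so Sports Package has no further overlaps.
Traffic Spot starts after Sports Bulletin ends, so Sports Bulletin has no further overlaps.
News Brief starts after Traffic Spot ends, so Traffic Spot has no further overlaps.
Interview Spot starts after News Brief ends, so News Brief has no further overlaps.
Review Block starts exactly when Interview Spot ends (back-to-back, no overlap).
Every pair is clear; the schedule has no overlaps.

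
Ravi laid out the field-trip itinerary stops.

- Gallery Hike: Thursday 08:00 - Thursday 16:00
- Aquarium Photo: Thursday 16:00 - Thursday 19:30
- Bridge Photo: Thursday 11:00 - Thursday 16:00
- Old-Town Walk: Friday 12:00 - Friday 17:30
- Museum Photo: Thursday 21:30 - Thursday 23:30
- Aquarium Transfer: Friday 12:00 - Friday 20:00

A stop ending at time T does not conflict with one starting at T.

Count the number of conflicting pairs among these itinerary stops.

2

Two intervals overlap when each starts before the other ends.
Sorted by start: Gallery Hike, Bridge Photo, Aquarium Photo, Museum Photo, Old-Town Walk, Aquarium Transfer.
Bridge Photo starts before Gallery Hike ends → Gallery Hike and Bridge Photo overlap.
Aquarium Photo starts exactly when Gallery Hike ends (back-to-back, no overlap); Gallery Hike is clear from here.
Aquarium Photo starts exactly when Bridge Photo ends (back-to-back, no overlap); Bridge Photo is clear from here.
Museum Photo starts after Aquarium Photo ends; Aquarium Photo is clear from here.
Old-Town Walk starts after Museum Photo ends; Museum Photo is clear from here.
Aquarium Transfer starts before Old-Town Walk ends → Old-Town Walk and Aquarium Transfer overlap.
Overlapping pairs: Aquarium Transfer & Old-Town Walk, Bridge Photo & Gallery Hike — 2 in total.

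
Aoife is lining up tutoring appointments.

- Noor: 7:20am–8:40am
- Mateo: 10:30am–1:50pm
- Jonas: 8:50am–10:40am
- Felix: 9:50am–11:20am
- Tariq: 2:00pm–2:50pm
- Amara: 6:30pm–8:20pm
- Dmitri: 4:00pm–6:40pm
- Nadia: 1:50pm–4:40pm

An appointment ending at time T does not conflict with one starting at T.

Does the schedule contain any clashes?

Yes

Sorted by start: Noor, Jonas, Felix, Mateo, Nadia, Tariq, Dmitri, Amara.
Jonas starts after Noor ends, so nothing later overlaps Noor either.
Felix starts before Jonas ends → Jonas and Felix overlap.
That's a conflict, so the schedule is not conflict-free.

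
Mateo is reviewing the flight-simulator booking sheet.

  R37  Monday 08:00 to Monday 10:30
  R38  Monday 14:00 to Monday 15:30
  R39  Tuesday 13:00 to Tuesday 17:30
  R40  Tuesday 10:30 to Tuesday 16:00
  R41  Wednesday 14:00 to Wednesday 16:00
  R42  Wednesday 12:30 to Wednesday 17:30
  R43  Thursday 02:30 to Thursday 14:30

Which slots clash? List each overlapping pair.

R39 & R40, R41 & R42

Check each pair: they overlap iff neither finishes before the other starts.
Sorted by start: R37, R38, R40, R39, R42, R41, R43.
R38 starts after R37 ends; R37 is clear from here.
R40 starts after R38 ends; R38 is clear from here.
R39 starts before R40 ends → R40 and R39 overlap.
R42 starts after R40 ends; R40 is clear from here.
R42 starts after R39 ends; R39 is clear from here.
R41 starts before R42 ends → R42 and R41 overlap.
R43 starts after R42 ends.
R43 starts after R41 ends.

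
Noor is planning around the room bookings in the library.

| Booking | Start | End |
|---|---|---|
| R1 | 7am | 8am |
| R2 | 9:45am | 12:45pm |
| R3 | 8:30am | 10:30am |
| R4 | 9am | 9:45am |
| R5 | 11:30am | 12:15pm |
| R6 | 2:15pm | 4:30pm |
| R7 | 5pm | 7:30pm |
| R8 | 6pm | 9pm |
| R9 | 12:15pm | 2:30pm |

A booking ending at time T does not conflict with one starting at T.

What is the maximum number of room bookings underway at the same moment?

Walk through starts and ends in time order (an end at T is processed before a start at T):
7am start R1 → 1
8am end R1 → 0
8:30am start R3 → 1
9am start R4 → 2
9:45am end R4 → 1
9:45am start R2 → 2
10:30am end R3 → 1
11:30am start R5 → 2
12:15pm end R5 → 1
12:15pm start R9 → 2
12:45pm end R2 → 1
2:15pm start R6 → 2
2:30pm end R9 → 1
4:30pm end R6 → 0
5pm start R7 → 1
6pm start R8 → 2
7:30pm end R7 → 1
9pm end R8 → 0
Peak is 2, at 9am (R3, R4).

2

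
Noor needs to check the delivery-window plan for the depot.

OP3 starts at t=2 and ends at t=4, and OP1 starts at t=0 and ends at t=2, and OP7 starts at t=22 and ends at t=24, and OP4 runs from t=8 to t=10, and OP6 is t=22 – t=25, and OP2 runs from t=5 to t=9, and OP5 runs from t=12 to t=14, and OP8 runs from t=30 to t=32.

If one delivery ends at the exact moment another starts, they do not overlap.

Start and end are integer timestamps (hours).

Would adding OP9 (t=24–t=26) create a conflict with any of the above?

Yes — it overlaps OP6

OP1: ends t=2 at or before OP9 starts t=24 → clear.
OP3: ends t=4 at or before OP9 starts t=24 → clear.
OP2: ends t=9 at or before OP9 starts t=24 → clear.
OP4: ends t=10 at or before OP9 starts t=24 → clear.
OP5: ends t=14 at or before OP9 starts t=24 → clear.
OP6: starts t=22 before OP9 ends t=26, and ends t=25 after OP9 starts t=24 → overlap.
OP7: ends t=24 at or before OP9 starts t=24 → clear.
OP8: starts t=30 at or after OP9 ends t=26 → clear.
OP9 overlaps OP6.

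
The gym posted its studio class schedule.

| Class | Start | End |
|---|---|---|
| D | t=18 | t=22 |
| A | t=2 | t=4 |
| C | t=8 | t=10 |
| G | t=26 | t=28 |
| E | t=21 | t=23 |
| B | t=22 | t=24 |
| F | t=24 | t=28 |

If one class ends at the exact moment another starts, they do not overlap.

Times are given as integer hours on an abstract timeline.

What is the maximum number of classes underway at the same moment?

2

Sweep the timeline, counting +1 at each start and −1 at each end (ends before starts at a tie):
t=2 start A → 1
t=4 end A → 0
t=8 start C → 1
t=10 end C → 0
t=18 start D → 1
t=21 start E → 2
t=22 end D → 1
t=22 start B → 2
t=23 end E → 1
t=24 end B → 0
t=24 start F → 1
t=26 start G → 2
t=28 end F → 1
t=28 end G → 0
Peak is 2, at t=21 (D, E).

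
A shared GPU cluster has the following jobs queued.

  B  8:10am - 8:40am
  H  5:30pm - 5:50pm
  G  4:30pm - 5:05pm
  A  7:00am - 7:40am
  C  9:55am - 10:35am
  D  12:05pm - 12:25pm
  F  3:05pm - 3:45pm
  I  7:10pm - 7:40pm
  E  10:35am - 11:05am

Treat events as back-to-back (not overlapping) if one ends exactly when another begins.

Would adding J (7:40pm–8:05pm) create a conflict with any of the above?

A: ends 7:40am at or before J starts 7:40pm → clear.
B: ends 8:40am at or before J starts 7:40pm → clear.
C: ends 10:35am at or before J starts 7:40pm → clear.
E: ends 11:05am at or before J starts 7:40pm → clear.
D: ends 12:25pm at or before J starts 7:40pm → clear.
F: ends 3:45pm at or before J starts 7:40pm → clear.
G: ends 5:05pm at or before J starts 7:40pm → clear.
H: ends 5:50pm at or before J starts 7:40pm → clear.
I: ends 7:40pm at or before J starts 7:40pm → clear.

No — it doesn't clash with anything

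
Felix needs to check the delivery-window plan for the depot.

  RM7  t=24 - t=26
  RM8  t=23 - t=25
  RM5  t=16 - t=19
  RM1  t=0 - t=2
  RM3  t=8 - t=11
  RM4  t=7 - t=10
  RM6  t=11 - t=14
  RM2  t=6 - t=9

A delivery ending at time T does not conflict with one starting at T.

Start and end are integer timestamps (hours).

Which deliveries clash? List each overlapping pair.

RM2 & RM3, RM2 & RM4, RM3 & RM4, RM7 & RM8

Sorted by start: RM1, RM2, RM4, RM3, RM6, RM5, RM8, RM7.
RM2 starts after RM1 ends, so nothing later overlaps RM1 either.
RM4 starts before RM2 ends → RM2 and RM4 overlap.
RM3 starts before RM2 ends → RM2 and RM3 overlap.
RM6 starts after RM2 ends, so nothing later overlaps RM2 either.
RM3 starts before RM4 ends → RM4 and RM3 overlap.
RM6 starts after RM4 ends, so nothing later overlaps RM4 either.
RM6 starts exactly when RM3 ends (back-to-back, no overlap), so nothing later overlaps RM3 either.
RM5 starts after RM6 ends, so nothing later overlaps RM6 either.
RM8 starts after RM5 ends, so nothing later overlaps RM5 either.
RM7 starts before RM8 ends → RM8 and RM7 overlap.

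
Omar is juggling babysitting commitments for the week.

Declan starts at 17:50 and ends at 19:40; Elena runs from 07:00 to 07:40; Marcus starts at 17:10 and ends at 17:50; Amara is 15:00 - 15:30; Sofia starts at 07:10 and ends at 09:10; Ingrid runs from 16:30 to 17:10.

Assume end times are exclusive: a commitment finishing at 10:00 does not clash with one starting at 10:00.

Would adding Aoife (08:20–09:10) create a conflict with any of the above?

Yes — it overlaps Sofia

Elena: ends 07:40 at or before Aoife starts 08:20 → clear.
Sofia: starts 07:10 before Aoife ends 09:10, and ends 09:10 after Aoife starts 08:20 → overlap.
Amara: starts 15:00 at or after Aoife ends 09:10 → clear.
Ingrid: starts 16:30 at or after Aoife ends 09:10 → clear.
Marcus: starts 17:10 at or after Aoife ends 09:10 → clear.
Declan: starts 17:50 at or after Aoife ends 09:10 → clear.
Aoife overlaps Sofia.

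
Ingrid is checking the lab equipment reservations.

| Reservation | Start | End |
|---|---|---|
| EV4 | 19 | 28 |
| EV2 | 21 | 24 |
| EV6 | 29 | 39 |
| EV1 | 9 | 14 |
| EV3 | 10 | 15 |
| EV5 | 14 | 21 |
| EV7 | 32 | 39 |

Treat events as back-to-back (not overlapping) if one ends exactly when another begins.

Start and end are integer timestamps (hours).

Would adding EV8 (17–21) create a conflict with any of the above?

Yes — it overlaps EV4, EV5

EV1: ends 14 at or before EV8 starts 17 → clear.
EV3: ends 15 at or before EV8 starts 17 → clear.
EV5: starts 14 before EV8 ends 21, and ends 21 after EV8 starts 17 → overlap.
EV4: starts 19 before EV8 ends 21, and ends 28 after EV8 starts 17 → overlap.
EV2: starts 21 at or after EV8 ends 21 → clear.
EV6: starts 29 at or after EV8 ends 21 → clear.
EV7: starts 32 at or after EV8 ends 21 → clear.
EV8 overlaps EV4, EV5.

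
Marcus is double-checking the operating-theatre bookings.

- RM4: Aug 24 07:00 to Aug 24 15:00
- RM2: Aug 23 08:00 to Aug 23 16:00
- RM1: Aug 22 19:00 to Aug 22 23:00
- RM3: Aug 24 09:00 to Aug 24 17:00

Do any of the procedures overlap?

Yes

Sorted by start: RM1, RM2, RM4, RM3.
RM2 starts after RM1 ends, so RM1 has no further overlaps.
RM4 starts after RM2 ends, so RM2 has no further overlaps.
RM3 starts before RM4 ends → RM4 and RM3 overlap.
That's a conflict, so the schedule is not conflict-free.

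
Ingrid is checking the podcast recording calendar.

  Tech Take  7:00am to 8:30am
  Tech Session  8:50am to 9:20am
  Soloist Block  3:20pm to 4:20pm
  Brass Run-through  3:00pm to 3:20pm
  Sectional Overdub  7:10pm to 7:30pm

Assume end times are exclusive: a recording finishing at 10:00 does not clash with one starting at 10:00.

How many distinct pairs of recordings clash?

Check each pair: they overlap iff neither finishes before the other starts.
Sorted by start: Tech Take, Tech Session, Brass Run-through, Soloist Block, Sectional Overdub.
Tech Session starts after Tech Take ends — done with Tech Take.
Brass Run-through starts after Tech Session ends — done with Tech Session.
Soloist Block starts exactly when Brass Run-through ends (back-to-back, no overlap) — done with Brass Run-through.
Sectional Overdub starts after Soloist Block ends.
No pair overlaps.

0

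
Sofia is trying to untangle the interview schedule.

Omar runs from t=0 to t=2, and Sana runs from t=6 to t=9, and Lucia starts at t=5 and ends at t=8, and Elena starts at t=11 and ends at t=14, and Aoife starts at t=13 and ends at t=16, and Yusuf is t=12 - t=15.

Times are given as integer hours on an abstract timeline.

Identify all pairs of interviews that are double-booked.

Two intervals overlap when each starts before the other ends.
Sorted by start: Omar, Lucia, Sana, Elena, Yusuf, Aoife.
Lucia starts after Omar ends; Omar is clear from here.
Sana starts before Lucia ends → Lucia and Sana overlap.
Elena starts after Lucia ends; Lucia is clear from here.
Elena starts after Sana ends; Sana is clear from here.
Yusuf starts before Elena ends → Elena and Yusuf overlap.
Aoife starts before Elena ends → Elena and Aoife overlap.
Aoife starts before Yusuf ends → Yusuf and Aoife overlap.

Aoife & Elena, Aoife & Yusuf, Elena & Yusuf, Lucia & Sana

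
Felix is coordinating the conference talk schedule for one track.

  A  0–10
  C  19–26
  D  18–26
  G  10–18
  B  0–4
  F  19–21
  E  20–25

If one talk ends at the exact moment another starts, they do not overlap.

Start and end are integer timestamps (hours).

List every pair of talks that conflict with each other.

A & B, C & D, C & E, C & F, D & E, D & F, E & F

Sorted by start: A, B, G, D, C, F, E.
B starts before A ends → A and B overlap.
G starts exactly when A ends (back-to-back, no overlap) — done with A.
G starts after B ends — done with B.
D starts exactly when G ends (back-to-back, no overlap) — done with G.
C starts before D ends → D and C overlap.
F starts before D ends → D and F overlap.
E starts before D ends → D and E overlap.
F starts before C ends → C and F overlap.
E starts before C ends → C and E overlap.
E starts before F ends → F and E overlap.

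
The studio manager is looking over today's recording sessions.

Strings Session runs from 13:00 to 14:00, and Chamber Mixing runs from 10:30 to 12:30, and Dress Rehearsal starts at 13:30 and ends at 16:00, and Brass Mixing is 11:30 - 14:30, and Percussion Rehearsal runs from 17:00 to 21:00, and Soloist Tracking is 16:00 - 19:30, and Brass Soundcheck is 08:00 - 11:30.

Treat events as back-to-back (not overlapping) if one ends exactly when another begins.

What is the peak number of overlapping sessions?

Sweep the timeline, counting +1 at each start and −1 at each end (ends before starts at a tie):
08:00 start Brass Soundcheck → 1
10:30 start Chamber Mixing → 2
11:30 end Brass Soundcheck → 1
11:30 start Brass Mixing → 2
12:30 end Chamber Mixing → 1
13:00 start Strings Session → 2
13:30 start Dress Rehearsal → 3
14:00 end Strings Session → 2
14:30 end Brass Mixing → 1
16:00 end Dress Rehearsal → 0
16:00 start Soloist Tracking → 1
17:00 start Percussion Rehearsal → 2
19:30 end Soloist Tracking → 1
21:00 end Percussion Rehearsal → 0
Peak is 3, at 13:30 (Brass Mixing, Dress Rehearsal, Strings Session).

3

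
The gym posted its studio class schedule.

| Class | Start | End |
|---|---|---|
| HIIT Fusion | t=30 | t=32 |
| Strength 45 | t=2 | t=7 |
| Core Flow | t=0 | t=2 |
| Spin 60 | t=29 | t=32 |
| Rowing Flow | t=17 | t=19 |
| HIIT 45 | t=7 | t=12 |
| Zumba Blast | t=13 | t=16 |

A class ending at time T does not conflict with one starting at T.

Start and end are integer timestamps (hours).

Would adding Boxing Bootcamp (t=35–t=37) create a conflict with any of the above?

Core Flow: ends t=2 at or before Boxing Bootcamp starts t=35 → clear.
Strength 45: ends t=7 at or before Boxing Bootcamp starts t=35 → clear.
HIIT 45: ends t=12 at or before Boxing Bootcamp starts t=35 → clear.
Zumba Blast: ends t=16 at or before Boxing Bootcamp starts t=35 → clear.
Rowing Flow: ends t=19 at or before Boxing Bootcamp starts t=35 → clear.
Spin 60: ends t=32 at or before Boxing Bootcamp starts t=35 → clear.
HIIT Fusion: ends t=32 at or before Boxing Bootcamp starts t=35 → clear.

No — it doesn't clash with anything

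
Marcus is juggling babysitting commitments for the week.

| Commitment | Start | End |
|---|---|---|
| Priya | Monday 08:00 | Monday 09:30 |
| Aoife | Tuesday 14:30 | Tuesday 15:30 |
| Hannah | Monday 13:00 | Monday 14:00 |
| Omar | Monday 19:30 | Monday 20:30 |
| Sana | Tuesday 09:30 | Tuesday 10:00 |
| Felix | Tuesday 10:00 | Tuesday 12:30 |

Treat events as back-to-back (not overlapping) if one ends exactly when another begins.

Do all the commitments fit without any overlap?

Yes

Two intervals overlap when each starts before the other ends.
Sorted by start: Priya, Hannah, Omar, Sana, Felix, Aoife.
Hannah starts after Priya ends, so nothing later overlaps Priya either.
Omar starts after Hannah ends, so nothing later overlaps Hannah either.
Sana starts after Omar ends, so nothing later overlaps Omar either.
Felix starts exactly when Sana ends (back-to-back, no overlap), so nothing later overlaps Sana either.
Aoife starts after Felix ends.
Every pair is clear; the schedule has no overlaps.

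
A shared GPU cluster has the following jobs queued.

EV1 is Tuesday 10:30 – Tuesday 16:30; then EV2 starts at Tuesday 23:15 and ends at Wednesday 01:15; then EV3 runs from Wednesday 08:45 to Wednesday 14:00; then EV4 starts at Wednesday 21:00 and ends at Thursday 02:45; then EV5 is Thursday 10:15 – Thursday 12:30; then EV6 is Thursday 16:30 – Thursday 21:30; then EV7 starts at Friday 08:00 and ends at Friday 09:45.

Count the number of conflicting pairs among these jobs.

Sorted by start: EV1, EV2, EV3, EV4, EV5, EV6, EV7.
EV2 starts after EV1 ends; EV1 is clear from here.
EV3 starts after EV2 ends; EV2 is clear from here.
EV4 starts after EV3 ends; EV3 is clear from here.
EV5 starts after EV4 ends; EV4 is clear from here.
EV6 starts after EV5 ends; EV5 is clear from here.
EV7 starts after EV6 ends.
No pair overlaps.

0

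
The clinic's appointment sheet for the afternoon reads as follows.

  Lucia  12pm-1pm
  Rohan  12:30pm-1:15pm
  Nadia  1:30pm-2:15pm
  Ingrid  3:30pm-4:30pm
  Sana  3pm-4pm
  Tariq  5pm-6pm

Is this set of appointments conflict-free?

No

Sorted by start: Lucia, Rohan, Nadia, Sana, Ingrid, Tariq.
Rohan starts before Lucia ends → Lucia and Rohan overlap.
That's a conflict, so the schedule is not conflict-free.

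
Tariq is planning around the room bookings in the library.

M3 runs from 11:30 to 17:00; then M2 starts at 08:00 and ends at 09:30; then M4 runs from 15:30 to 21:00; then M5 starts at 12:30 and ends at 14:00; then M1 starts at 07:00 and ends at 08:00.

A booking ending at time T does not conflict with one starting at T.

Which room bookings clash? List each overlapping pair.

Two intervals overlap when each starts before the other ends.
Sorted by start: M1, M2, M3, M5, M4.
M2 starts exactly when M1 ends (back-to-back, no overlap) — done with M1.
M3 starts after M2 ends — done with M2.
M5 starts before M3 ends → M3 and M5 overlap.
M4 starts before M3 ends → M3 and M4 overlap.
M4 starts after M5 ends.

M3 & M4, M3 & M5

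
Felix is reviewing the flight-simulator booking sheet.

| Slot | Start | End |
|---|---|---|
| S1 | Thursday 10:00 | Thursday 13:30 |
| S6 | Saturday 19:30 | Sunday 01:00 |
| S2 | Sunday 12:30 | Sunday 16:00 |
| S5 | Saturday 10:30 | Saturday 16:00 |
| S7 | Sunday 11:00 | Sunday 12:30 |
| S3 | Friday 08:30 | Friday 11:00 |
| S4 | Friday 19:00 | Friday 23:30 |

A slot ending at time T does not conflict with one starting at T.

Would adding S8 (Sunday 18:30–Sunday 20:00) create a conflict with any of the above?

S1: ends Thursday 13:30 at or before S8 starts Sunday 18:30 → clear.
S3: ends Friday 11:00 at or before S8 starts Sunday 18:30 → clear.
S4: ends Friday 23:30 at or before S8 starts Sunday 18:30 → clear.
S5: ends Saturday 16:00 at or before S8 starts Sunday 18:30 → clear.
S6: ends Sunday 01:00 at or before S8 starts Sunday 18:30 → clear.
S7: ends Sunday 12:30 at or before S8 starts Sunday 18:30 → clear.
S2: ends Sunday 16:00 at or before S8 starts Sunday 18:30 → clear.

No — it doesn't clash with anything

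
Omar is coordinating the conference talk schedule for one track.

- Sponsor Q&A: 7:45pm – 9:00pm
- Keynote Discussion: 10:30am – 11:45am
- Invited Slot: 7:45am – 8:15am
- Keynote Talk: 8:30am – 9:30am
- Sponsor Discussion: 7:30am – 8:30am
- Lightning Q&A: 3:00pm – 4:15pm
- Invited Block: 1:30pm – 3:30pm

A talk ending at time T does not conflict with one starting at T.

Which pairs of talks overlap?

Invited Block & Lightning Q&A, Invited Slot & Sponsor Discussion

Sorted by start: Sponsor Discussion, Invited Slot, Keynote Talk, Keynote Discussion, Invited Block, Lightning Q&A, Sponsor Q&A.
Invited Slot starts before Sponsor Discussion ends → Sponsor Discussion and Invited Slot overlap.
Keynote Talk starts exactly when Sponsor Discussion ends (back-to-back, no overlap) — done with Sponsor Discussion.
Keynote Talk starts after Invited Slot ends — done with Invited Slot.
Keynote Discussion starts after Keynote Talk ends — done with Keynote Talk.
Invited Block starts after Keynote Discussion ends — done with Keynote Discussion.
Lightning Q&A starts before Invited Block ends → Invited Block and Lightning Q&A overlap.
Sponsor Q&A starts after Invited Block ends.
Sponsor Q&A starts after Lightning Q&A ends.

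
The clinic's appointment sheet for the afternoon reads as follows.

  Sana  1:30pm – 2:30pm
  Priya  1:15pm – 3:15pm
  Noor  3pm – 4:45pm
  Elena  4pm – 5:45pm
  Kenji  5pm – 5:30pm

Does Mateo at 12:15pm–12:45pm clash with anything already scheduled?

Priya: starts 1:15pm at or after Mateo ends 12:45pm → clear.
Sana: starts 1:30pm at or after Mateo ends 12:45pm → clear.
Noor: starts 3pm at or after Mateo ends 12:45pm → clear.
Elena: starts 4pm at or after Mateo ends 12:45pm → clear.
Kenji: starts 5pm at or after Mateo ends 12:45pm → clear.

No — it doesn't clash with anything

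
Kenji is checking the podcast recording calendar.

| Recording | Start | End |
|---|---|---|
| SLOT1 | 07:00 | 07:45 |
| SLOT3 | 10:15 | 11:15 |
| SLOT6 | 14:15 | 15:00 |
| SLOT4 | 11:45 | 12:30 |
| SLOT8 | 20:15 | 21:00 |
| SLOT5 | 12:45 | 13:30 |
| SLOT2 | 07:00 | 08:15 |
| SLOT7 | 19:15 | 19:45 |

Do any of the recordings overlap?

Yes

Check each pair: they overlap iff neither finishes before the other starts.
Sorted by start: SLOT1, SLOT2, SLOT3, SLOT4, SLOT5, SLOT6, SLOT7, SLOT8.
SLOT2 starts before SLOT1 ends → SLOT1 and SLOT2 overlap.
That's a conflict, so the schedule is not conflict-free.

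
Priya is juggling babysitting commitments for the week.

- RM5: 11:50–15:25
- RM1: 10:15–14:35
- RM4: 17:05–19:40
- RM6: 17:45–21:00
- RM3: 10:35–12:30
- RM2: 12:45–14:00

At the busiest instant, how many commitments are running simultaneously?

3

Walk through starts and ends in time order (an end at T is processed before a start at T):
10:15 start RM1 → 1
10:35 start RM3 → 2
11:50 start RM5 → 3
12:30 end RM3 → 2
12:45 start RM2 → 3
14:00 end RM2 → 2
14:35 end RM1 → 1
15:25 end RM5 → 0
17:05 start RM4 → 1
17:45 start RM6 → 2
19:40 end RM4 → 1
21:00 end RM6 → 0
Peak is 3, at 11:50 (RM1, RM3, RM5).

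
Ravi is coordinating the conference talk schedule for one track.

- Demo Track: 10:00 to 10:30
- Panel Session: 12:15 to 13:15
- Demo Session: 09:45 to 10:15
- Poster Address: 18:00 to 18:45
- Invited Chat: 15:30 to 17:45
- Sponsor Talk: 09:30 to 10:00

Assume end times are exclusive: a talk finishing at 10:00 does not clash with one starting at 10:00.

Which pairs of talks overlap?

Demo Session & Demo Track, Demo Session & Sponsor Talk

Sorted by start: Sponsor Talk, Demo Session, Demo Track, Panel Session, Invited Chat, Poster Address.
Demo Session starts before Sponsor Talk ends → Sponsor Talk and Demo Session overlap.
Demo Track starts exactly when Sponsor Talk ends (back-to-back, no overlap) — done with Sponsor Talk.
Demo Track starts before Demo Session ends → Demo Session and Demo Track overlap.
Panel Session starts after Demo Session ends — done with Demo Session.
Panel Session starts after Demo Track ends — done with Demo Track.
Invited Chat starts after Panel Session ends — done with Panel Session.
Poster Address starts after Invited Chat ends.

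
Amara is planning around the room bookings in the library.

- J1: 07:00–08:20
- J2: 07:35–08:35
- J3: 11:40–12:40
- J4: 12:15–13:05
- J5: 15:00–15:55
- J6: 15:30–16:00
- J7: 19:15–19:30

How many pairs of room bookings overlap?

Sorted by start: J1, J2, J3, J4, J5, J6, J7.
J2 starts before J1 ends → J1 and J2 overlap.
J3 starts after J1 ends; J1 is clear from here.
J3 starts after J2 ends; J2 is clear from here.
J4 starts before J3 ends → J3 and J4 overlap.
J5 starts after J3 ends; J3 is clear from here.
J5 starts after J4 ends; J4 is clear from here.
J6 starts before J5 ends → J5 and J6 overlap.
J7 starts after J5 ends.
J7 starts after J6 ends.
Overlapping pairs: J1 & J2, J3 & J4, J5 & J6 — 3 in total.

3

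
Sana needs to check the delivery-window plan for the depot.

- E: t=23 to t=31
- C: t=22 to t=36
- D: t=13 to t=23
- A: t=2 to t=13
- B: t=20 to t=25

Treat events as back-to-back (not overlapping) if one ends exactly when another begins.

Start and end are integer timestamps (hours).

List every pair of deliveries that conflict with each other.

B & C, B & D, B & E, C & D, C & E

Check each pair: they overlap iff neither finishes before the other starts.
Sorted by start: A, D, B, C, E.
D starts exactly when A ends (back-to-back, no overlap), so A has no further overlaps.
B starts before D ends → D and B overlap.
C starts before D ends → D and C overlap.
E starts exactly when D ends (back-to-back, no overlap).
C starts before B ends → B and C overlap.
E starts before B ends → B and E overlap.
E starts before C ends → C and E overlap.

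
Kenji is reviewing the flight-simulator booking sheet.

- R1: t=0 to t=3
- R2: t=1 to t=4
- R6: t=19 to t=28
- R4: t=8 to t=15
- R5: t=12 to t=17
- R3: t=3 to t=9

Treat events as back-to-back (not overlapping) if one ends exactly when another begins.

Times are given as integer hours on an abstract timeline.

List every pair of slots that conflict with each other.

R1 & R2, R2 & R3, R3 & R4, R4 & R5

Two intervals overlap when each starts before the other ends.
Sorted by start: R1, R2, R3, R4, R5, R6.
R2 starts before R1 ends → R1 and R2 overlap.
R3 starts exactly when R1 ends (back-to-back, no overlap), so nothing later overlaps R1 either.
R3 starts before R2 ends → R2 and R3 overlap.
R4 starts after R2 ends, so nothing later overlaps R2 either.
R4 starts before R3 ends → R3 and R4 overlap.
R5 starts after R3 ends, so nothing later overlaps R3 either.
R5 starts before R4 ends → R4 and R5 overlap.
R6 starts after R4 ends.
R6 starts after R5 ends.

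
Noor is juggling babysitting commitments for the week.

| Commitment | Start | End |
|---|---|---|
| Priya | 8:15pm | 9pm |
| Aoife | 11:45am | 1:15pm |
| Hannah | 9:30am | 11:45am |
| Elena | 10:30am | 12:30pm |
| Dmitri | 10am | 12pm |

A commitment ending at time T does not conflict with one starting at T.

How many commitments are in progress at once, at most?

Sweep the timeline, counting +1 at each start and −1 at each end (ends before starts at a tie):
9:30am start Hannah → 1
10am start Dmitri → 2
10:30am start Elena → 3
11:45am end Hannah → 2
11:45am start Aoife → 3
12pm end Dmitri → 2
12:30pm end Elena → 1
1:15pm end Aoife → 0
8:15pm start Priya → 1
9pm end Priya → 0
Peak is 3, at 10:30am (Dmitri, Elena, Hannah).

3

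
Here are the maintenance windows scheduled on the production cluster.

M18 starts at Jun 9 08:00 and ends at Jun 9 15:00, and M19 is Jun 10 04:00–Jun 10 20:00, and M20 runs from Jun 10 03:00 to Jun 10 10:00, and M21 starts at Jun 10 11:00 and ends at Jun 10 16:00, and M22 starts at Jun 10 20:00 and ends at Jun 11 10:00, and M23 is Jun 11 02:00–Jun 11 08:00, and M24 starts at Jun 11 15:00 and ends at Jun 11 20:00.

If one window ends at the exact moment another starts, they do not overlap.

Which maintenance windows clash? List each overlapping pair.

M19 & M20, M19 & M21, M22 & M23

Two intervals overlap when each starts before the other ends.
Sorted by start: M18, M20, M19, M21, M22, M23, M24.
M20 starts after M18 ends, so nothing later overlaps M18 either.
M19 starts before M20 ends → M20 and M19 overlap.
M21 starts after M20 ends, so nothing later overlaps M20 either.
M21 starts before M19 ends → M19 and M21 overlap.
M22 starts exactly when M19 ends (back-to-back, no overlap), so nothing later overlaps M19 either.
M22 starts after M21 ends, so nothing later overlaps M21 either.
M23 starts before M22 ends → M22 and M23 overlap.
M24 starts after M22 ends.
M24 starts after M23 ends.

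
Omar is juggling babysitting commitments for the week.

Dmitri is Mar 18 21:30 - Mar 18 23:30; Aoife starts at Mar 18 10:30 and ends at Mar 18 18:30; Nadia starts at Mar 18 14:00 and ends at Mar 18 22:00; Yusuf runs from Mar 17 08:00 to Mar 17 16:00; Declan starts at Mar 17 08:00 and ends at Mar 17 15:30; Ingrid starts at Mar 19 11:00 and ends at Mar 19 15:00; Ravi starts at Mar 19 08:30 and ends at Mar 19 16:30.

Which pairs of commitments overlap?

Sorted by start: Yusuf, Declan, Aoife, Nadia, Dmitri, Ravi, Ingrid.
Declan starts before Yusuf ends → Yusuf and Declan overlap.
Aoife starts after Yusuf ends, so Yusuf has no further overlaps.
Aoife starts after Declan ends, so Declan has no further overlaps.
Nadia starts before Aoife ends → Aoife and Nadia overlap.
Dmitri starts after Aoife ends, so Aoife has no further overlaps.
Dmitri starts before Nadia ends → Nadia and Dmitri overlap.
Ravi starts after Nadia ends, so Nadia has no further overlaps.
Ravi starts after Dmitri ends, so Dmitri has no further overlaps.
Ingrid starts before Ravi ends → Ravi and Ingrid overlap.

Aoife & Nadia, Declan & Yusuf, Dmitri & Nadia, Ingrid & Ravi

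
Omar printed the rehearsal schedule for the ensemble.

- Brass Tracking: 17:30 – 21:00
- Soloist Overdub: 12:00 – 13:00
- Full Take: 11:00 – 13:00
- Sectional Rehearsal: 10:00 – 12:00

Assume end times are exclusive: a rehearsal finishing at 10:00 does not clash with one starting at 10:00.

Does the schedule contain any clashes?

Sorted by start: Sectional Rehearsal, Full Take, Soloist Overdub, Brass Tracking.
Full Take starts before Sectional Rehearsal ends → Sectional Rehearsal and Full Take overlap.
That's a conflict, so the schedule is not conflict-free.

Yes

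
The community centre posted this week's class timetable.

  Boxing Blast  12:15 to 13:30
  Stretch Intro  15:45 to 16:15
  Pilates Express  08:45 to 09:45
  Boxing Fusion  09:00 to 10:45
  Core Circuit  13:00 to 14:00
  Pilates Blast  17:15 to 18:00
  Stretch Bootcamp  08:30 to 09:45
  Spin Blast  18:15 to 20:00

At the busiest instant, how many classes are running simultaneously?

Walk through starts and ends in time order (an end at T is processed before a start at T):
08:30 start Stretch Bootcamp → 1
08:45 start Pilates Express → 2
09:00 start Boxing Fusion → 3
09:45 end Pilates Express → 2
09:45 end Stretch Bootcamp → 1
10:45 end Boxing Fusion → 0
12:15 start Boxing Blast → 1
13:00 start Core Circuit → 2
13:30 end Boxing Blast → 1
14:00 end Core Circuit → 0
15:45 start Stretch Intro → 1
16:15 end Stretch Intro → 0
17:15 start Pilates Blast → 1
18:00 end Pilates Blast → 0
18:15 start Spin Blast → 1
20:00 end Spin Blast → 0
Peak is 3, at 09:00 (Boxing Fusion, Pilates Express, Stretch Bootcamp).

3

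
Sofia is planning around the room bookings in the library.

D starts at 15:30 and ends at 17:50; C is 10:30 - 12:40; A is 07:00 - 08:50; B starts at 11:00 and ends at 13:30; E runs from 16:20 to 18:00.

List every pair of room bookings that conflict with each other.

B & C, D & E

Sorted by start: A, C, B, D, E.
C starts after A ends, so A has no further overlaps.
B starts before C ends → C and B overlap.
D starts after C ends, so C has no further overlaps.
D starts after B ends, so B has no further overlaps.
E starts before D ends → D and E overlap.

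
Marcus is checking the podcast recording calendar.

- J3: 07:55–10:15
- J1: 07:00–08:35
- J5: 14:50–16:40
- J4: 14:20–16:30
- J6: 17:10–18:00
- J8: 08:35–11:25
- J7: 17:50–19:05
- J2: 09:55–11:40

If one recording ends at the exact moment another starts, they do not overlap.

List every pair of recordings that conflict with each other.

J1 & J3, J2 & J3, J2 & J8, J3 & J8, J4 & J5, J6 & J7

Sorted by start: J1, J3, J8, J2, J4, J5, J6, J7.
J3 starts before J1 ends → J1 and J3 overlap.
J8 starts exactly when J1 ends (back-to-back, no overlap), so J1 has no further overlaps.
J8 starts before J3 ends → J3 and J8 overlap.
J2 starts before J3 ends → J3 and J2 overlap.
J4 starts after J3 ends, so J3 has no further overlaps.
J2 starts before J8 ends → J8 and J2 overlap.
J4 starts after J8 ends, so J8 has no further overlaps.
J4 starts after J2 ends, so J2 has no further overlaps.
J5 starts before J4 ends → J4 and J5 overlap.
J6 starts after J4 ends, so J4 has no further overlaps.
J6 starts after J5 ends, so J5 has no further overlaps.
J7 starts before J6 ends → J6 and J7 overlap.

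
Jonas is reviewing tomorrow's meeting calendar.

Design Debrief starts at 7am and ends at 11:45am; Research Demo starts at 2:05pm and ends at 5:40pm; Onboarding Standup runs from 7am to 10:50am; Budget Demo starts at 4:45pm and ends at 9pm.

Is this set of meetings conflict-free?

Check each pair: they overlap iff neither finishes before the other starts.
Sorted by start: Onboarding Standup, Design Debrief, Research Demo, Budget Demo.
Design Debrief starts before Onboarding Standup ends → Onboarding Standup and Design Debrief overlap.
That's a conflict, so the schedule is not conflict-free.

No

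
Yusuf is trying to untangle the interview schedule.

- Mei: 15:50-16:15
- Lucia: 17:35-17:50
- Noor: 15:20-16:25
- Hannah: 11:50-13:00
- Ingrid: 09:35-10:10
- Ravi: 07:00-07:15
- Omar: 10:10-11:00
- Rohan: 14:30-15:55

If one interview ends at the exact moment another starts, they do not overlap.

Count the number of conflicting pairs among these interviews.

Sorted by start: Ravi, Ingrid, Omar, Hannah, Rohan, Noor, Mei, Lucia.
Ingrid starts after Ravi ends — done with Ravi.
Omar starts exactly when Ingrid ends (back-to-back, no overlap) — done with Ingrid.
Hannah starts after Omar ends — done with Omar.
Rohan starts after Hannah ends — done with Hannah.
Noor starts before Rohan ends → Rohan and Noor overlap.
Mei starts before Rohan ends → Rohan and Mei overlap.
Lucia starts after Rohan ends.
Mei starts before Noor ends → Noor and Mei overlap.
Lucia starts after Noor ends.
Lucia starts after Mei ends.
Overlapping pairs: Mei & Noor, Mei & Rohan, Noor & Rohan — 3 in total.

3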